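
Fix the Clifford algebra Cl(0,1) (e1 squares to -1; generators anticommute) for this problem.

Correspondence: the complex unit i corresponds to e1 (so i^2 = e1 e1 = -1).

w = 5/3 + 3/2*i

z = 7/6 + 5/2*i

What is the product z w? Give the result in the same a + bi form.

In blades: z = 7/6 + 5/2*e1, w = 5/3 + 3/2*e1.
Distribute z over w term by term (generator squares from the signature, products reordered to ascending indices): (7/6)*w = 35/18 + 7/4*e1; (5/2*e1)*w = -15/4 + 25/6*e1.
Sum: -65/36 + 71/12*e1; translating back through the correspondence:
Answer: -65/36 + 71/12*i


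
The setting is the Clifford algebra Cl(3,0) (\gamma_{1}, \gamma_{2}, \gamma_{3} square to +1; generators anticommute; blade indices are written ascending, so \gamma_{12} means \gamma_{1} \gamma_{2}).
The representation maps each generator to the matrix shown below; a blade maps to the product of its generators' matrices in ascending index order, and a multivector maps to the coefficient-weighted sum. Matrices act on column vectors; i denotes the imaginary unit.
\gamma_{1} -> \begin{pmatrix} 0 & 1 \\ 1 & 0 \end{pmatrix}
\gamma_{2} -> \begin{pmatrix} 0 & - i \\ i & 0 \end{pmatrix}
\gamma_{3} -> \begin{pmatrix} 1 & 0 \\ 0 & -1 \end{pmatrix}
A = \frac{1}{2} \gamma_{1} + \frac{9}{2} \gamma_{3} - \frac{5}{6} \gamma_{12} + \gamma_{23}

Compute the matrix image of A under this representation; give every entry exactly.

Bivector images (products of the table entries): rho(\gamma_{12}) = rho(\gamma_{1})rho(\gamma_{2}) = \begin{pmatrix} i & 0 \\ 0 & - i \end{pmatrix}; rho(\gamma_{23}) = rho(\gamma_{2})rho(\gamma_{3}) = \begin{pmatrix} 0 & i \\ i & 0 \end{pmatrix}.
M = (\frac{1}{2})*rho(\gamma_{1}) + (\frac{9}{2})*rho(\gamma_{3}) + (-\frac{5}{6})*rho(\gamma_{12}) + (1)*rho(\gamma_{23}), summed entrywise:
Answer: \begin{pmatrix} \frac{9}{2} - \frac{5 i}{6} & \frac{1}{2} + i \\ \frac{1}{2} + i & - \frac{9}{2} + \frac{5 i}{6} \end{pmatrix}


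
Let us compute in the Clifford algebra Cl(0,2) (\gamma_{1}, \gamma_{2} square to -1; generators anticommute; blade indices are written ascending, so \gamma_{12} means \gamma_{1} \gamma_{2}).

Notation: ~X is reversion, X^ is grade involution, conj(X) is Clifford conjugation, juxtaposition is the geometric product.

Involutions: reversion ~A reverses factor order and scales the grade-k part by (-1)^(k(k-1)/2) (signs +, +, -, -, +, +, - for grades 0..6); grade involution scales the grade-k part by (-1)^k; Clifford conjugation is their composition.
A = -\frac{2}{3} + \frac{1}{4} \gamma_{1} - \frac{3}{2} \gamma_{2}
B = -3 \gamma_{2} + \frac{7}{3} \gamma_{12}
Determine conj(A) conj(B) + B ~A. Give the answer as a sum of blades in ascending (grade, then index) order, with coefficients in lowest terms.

first term: -\frac{9}{2} - \frac{7}{2} \gamma_{1} - \frac{31}{12} \gamma_{2} + \frac{29}{36} \gamma_{12}
second term: -\frac{9}{2} + \frac{7}{2} \gamma_{1} + \frac{31}{12} \gamma_{2} - \frac{29}{36} \gamma_{12}
Answer: -9


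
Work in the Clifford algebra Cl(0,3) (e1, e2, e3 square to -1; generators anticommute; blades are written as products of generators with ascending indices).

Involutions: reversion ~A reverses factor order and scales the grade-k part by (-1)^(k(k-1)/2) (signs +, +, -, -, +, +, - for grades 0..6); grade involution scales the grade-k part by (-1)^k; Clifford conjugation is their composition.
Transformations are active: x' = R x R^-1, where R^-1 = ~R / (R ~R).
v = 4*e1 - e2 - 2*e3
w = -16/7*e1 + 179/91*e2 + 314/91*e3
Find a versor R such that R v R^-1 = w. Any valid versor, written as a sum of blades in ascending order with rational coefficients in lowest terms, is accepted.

The midline construction: v and w both square to -21, so reflecting in their sum 12/7*e1 + 88/91*e2 + 132/91*e3 exchanges them.
Answer: 12/7*e1 + 88/91*e2 + 132/91*e3


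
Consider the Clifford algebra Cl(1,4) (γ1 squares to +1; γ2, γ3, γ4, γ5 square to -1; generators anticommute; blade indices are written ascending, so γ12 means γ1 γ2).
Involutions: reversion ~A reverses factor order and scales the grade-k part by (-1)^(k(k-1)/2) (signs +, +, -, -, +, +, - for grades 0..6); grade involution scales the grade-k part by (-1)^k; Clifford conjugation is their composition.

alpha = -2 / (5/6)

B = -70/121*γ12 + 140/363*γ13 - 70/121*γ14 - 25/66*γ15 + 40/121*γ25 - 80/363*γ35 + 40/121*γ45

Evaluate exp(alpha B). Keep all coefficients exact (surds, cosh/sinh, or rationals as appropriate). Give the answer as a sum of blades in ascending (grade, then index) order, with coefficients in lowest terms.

B^2 term by term: the squares give (-70/121)^2*(γ12)^2 + (140/363)^2*(γ13)^2 + (-70/121)^2*(γ14)^2 + (-25/66)^2*(γ15)^2 + (40/121)^2*(γ25)^2 + (-80/363)^2*(γ35)^2 + (40/121)^2*(γ45)^2 = 4900/14641*(+1) + 19600/131769*(+1) + 4900/14641*(+1) + 625/4356*(+1) + 1600/14641*(-1) + 6400/131769*(-1) + 1600/14641*(-1) = 25/36 (each basis 2-blade squares to minus the product of its generators' squares); cross terms between blades sharing an index anticommute and cancel; the commuting (index-disjoint) pairs give grade-4 terms 2*c*c'*(blade product), which cancel blade by blade — γ1235: 11200/43923 - 11200/43923 = 0; γ1245: -5600/14641 + 5600/14641 = 0; γ1345: 11200/43923 - 11200/43923 = 0 — confirming B is simple. So B^2 = 25/36.
B^2 = 25/36 — the positive square puts this in the hyperbolic regime; l = 5/6, alpha*l = -2, so exp(alpha B) = cosh(-2) + (sinh(-2)/(5/6))*B = cosh(2) + (-6*sinh(2)/5)*B.
Answer: cosh(2) + 84*sinh(2)/121*γ12 - 56*sinh(2)/121*γ13 + 84*sinh(2)/121*γ14 + 5*sinh(2)/11*γ15 - 48*sinh(2)/121*γ25 + 32*sinh(2)/121*γ35 - 48*sinh(2)/121*γ45


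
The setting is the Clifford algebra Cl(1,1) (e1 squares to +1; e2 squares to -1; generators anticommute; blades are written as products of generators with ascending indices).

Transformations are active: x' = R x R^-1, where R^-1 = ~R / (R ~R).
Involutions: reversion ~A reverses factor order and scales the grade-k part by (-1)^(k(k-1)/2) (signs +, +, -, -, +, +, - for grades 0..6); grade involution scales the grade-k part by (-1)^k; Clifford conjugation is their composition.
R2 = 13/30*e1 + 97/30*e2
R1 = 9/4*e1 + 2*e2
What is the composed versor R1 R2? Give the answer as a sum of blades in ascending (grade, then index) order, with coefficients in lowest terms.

Distribute over the terms of R1 (each basis-blade product reordered to ascending indices, repeated generators contracted through their squares):
(9/4*e1) R2 = 39/40 + 291/40*e1 e2
(2*e2) R2 = -97/15 - 13/15*e1 e2
Summing the partial products and collecting blades:
Answer: -659/120 + 769/120*e1 e2


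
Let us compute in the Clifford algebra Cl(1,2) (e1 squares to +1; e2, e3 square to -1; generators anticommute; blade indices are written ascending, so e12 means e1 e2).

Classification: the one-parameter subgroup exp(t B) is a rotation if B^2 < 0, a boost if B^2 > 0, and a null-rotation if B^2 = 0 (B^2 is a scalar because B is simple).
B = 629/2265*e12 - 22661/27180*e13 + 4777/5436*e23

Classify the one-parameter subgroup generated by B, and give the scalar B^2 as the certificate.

B^2 term by term: the squares give (629/2265)^2*(e12)^2 + (-22661/27180)^2*(e13)^2 + (4777/5436)^2*(e23)^2 = 395641/5130225*(+1) + 513520921/738752400*(+1) + 22819729/29550096*(-1) = 0 (each basis 2-blade squares to minus the product of its generators' squares); cross terms between blades sharing an index anticommute and cancel. So B^2 = 0.
Answer: null-rotation, certificate B^2 = 0. The scalar 0 is the complete invariant here: its sign names the subgroup type.


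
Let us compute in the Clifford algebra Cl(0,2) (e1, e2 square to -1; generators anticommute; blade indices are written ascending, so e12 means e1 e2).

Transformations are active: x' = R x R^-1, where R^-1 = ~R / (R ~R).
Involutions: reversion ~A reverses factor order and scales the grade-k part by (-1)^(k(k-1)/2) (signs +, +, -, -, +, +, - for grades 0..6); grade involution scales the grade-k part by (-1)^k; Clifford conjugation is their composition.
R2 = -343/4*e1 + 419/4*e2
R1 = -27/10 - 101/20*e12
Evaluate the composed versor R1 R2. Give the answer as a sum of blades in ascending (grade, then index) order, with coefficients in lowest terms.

Distribute over the terms of R1 (each basis-blade product reordered to ascending indices, repeated generators contracted through their squares):
(-27/10) R2 = 9261/40*e1 - 11313/40*e2
(-101/20*e12) R2 = 42319/80*e1 + 34643/80*e2
Summing the partial products and collecting blades:
Answer: 60841/80*e1 + 12017/80*e2


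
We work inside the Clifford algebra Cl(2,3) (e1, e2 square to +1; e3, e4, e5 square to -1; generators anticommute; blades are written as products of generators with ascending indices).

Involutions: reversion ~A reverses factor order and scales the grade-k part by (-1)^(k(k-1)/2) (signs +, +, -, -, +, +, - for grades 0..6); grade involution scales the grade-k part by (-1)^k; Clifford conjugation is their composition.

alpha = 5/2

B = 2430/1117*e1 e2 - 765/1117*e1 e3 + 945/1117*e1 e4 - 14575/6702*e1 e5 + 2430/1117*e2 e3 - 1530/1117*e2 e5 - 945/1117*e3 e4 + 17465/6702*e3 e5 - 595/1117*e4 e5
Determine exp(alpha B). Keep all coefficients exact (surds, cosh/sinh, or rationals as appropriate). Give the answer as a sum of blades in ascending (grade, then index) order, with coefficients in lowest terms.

B^2 term by term: the squares give (2430/1117)^2*(e1 e2)^2 + (-765/1117)^2*(e1 e3)^2 + (945/1117)^2*(e1 e4)^2 + (-14575/6702)^2*(e1 e5)^2 + (2430/1117)^2*(e2 e3)^2 + (-1530/1117)^2*(e2 e5)^2 + (-945/1117)^2*(e3 e4)^2 + (17465/6702)^2*(e3 e5)^2 + (-595/1117)^2*(e4 e5)^2 = 5904900/1247689*(-1) + 585225/1247689*(+1) + 893025/1247689*(+1) + 212430625/44916804*(+1) + 5904900/1247689*(+1) + 2340900/1247689*(+1) + 893025/1247689*(-1) + 305026225/44916804*(-1) + 354025/1247689*(-1) = 0 (each basis 2-blade squares to minus the product of its generators' squares); cross terms between blades sharing an index anticommute and cancel; the commuting (index-disjoint) pairs give grade-4 terms 2*c*c'*(blade product), which cancel blade by blade — e1 e2 e3 e4: -4592700/1247689 + 4592700/1247689 = 0; e1 e2 e3 e5: 14146650/1247689 - 2340900/1247689 - 11805750/1247689 = 0; e1 e2 e4 e5: -2891700/1247689 + 2891700/1247689 = 0; e1 e3 e4 e5: 910350/1247689 - 5501475/1247689 + 4591125/1247689 = 0; e2 e3 e4 e5: -2891700/1247689 + 2891700/1247689 = 0 — confirming B is simple. So B^2 = 0.
B^2 = 0, so the series truncates immediately: exp(alpha B) = 1 + alpha B (parabolic case).
Answer: 1 + 6075/1117*e1 e2 - 3825/2234*e1 e3 + 4725/2234*e1 e4 - 72875/13404*e1 e5 + 6075/1117*e2 e3 - 3825/1117*e2 e5 - 4725/2234*e3 e4 + 87325/13404*e3 e5 - 2975/2234*e4 e5


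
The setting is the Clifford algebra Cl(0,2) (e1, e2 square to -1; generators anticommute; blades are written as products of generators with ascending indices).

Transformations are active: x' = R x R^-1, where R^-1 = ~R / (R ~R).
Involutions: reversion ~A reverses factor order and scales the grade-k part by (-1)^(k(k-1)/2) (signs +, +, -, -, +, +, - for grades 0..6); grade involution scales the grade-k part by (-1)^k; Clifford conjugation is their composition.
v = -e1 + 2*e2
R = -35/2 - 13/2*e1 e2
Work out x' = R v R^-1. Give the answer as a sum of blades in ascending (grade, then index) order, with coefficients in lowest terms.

~R = -35/2 + 13/2*e1 e2, and R ~R = 697/2, so R^-1 = ~R / (697/2).
R v = 61/2*e1 - 57/2*e2
Answer: -1438/697*e1 + 601/697*e2


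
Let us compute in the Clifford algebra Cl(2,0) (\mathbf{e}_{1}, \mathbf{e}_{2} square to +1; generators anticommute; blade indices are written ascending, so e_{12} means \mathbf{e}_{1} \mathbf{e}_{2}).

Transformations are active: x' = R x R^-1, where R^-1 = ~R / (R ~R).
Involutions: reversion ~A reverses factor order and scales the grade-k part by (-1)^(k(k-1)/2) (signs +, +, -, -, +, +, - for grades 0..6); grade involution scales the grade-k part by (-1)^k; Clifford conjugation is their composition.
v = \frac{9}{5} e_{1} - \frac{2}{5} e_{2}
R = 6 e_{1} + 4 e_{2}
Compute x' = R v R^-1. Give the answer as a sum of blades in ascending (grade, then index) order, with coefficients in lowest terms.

~R = 6 e_{1} + 4 e_{2}, and R ~R = 52, so R^-1 = ~R / (52).
R v = \frac{46}{5} - \frac{48}{5} e_{12}
Answer: \frac{21}{65} e_{1} + \frac{118}{65} e_{2}


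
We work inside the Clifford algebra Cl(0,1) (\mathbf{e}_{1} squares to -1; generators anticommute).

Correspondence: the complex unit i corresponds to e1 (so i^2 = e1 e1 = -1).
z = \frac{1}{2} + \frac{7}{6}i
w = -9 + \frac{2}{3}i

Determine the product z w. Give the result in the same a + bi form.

In blades: z = \frac{1}{2} + \frac{7}{6} e_{1}, w = -9 + \frac{2}{3} e_{1}.
Distribute z over w term by term (generator squares from the signature, products reordered to ascending indices): (\frac{1}{2})*w = -\frac{9}{2} + \frac{1}{3} e_{1}; (\frac{7}{6} e_{1})*w = -\frac{7}{9} - \frac{21}{2} e_{1}.
Sum: -\frac{95}{18} - \frac{61}{6} e_{1}; translating back through the correspondence:
Answer: -\frac{95}{18} - \frac{61}{6}i


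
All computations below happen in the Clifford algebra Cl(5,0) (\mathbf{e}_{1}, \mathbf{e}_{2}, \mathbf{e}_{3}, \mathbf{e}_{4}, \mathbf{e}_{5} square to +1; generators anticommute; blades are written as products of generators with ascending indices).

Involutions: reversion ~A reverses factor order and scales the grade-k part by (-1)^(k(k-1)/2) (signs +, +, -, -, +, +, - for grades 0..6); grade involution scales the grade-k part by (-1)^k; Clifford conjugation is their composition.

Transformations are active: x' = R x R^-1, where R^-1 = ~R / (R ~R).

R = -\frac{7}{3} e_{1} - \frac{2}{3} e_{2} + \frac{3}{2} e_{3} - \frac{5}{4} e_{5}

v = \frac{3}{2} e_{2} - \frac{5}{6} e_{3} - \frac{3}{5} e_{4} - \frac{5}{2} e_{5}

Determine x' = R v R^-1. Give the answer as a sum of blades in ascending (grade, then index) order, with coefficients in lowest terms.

~R = -\frac{7}{3} e_{1} - \frac{2}{3} e_{2} + \frac{3}{2} e_{3} - \frac{5}{4} e_{5}, and R ~R = \frac{1397}{144}, so R^-1 = ~R / (\frac{1397}{144}).
R v = \frac{7}{8} - \frac{7}{2} e_{1} e_{2} + \frac{35}{18} e_{1} e_{3} + \frac{7}{5} e_{1} e_{4} + \frac{35}{6} e_{1} e_{5} - \frac{61}{36} e_{2} e_{3} + \frac{2}{5} e_{2} e_{4} + \frac{85}{24} e_{2} e_{5} - \frac{9}{10} e_{3} e_{4} - \frac{115}{24} e_{3} e_{5} - \frac{3}{4} e_{4} e_{5}
Answer: -\frac{588}{1397} e_{1} - \frac{4527}{2794} e_{2} + \frac{9253}{8382} e_{3} + \frac{3}{5} e_{4} + \frac{6355}{2794} e_{5}


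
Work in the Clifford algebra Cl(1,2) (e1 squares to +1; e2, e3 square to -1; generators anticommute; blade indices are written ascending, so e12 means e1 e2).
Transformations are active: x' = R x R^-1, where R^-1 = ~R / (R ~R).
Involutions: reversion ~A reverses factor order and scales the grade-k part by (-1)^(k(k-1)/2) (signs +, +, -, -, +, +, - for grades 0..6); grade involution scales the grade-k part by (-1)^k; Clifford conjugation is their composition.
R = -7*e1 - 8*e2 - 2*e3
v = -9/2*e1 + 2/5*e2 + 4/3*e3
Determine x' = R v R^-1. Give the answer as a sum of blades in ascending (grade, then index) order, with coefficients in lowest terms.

~R = -7*e1 - 8*e2 - 2*e3, and R ~R = -19, so R^-1 = ~R / (-19).
R v = 1121/30 - 194/5*e12 - 55/3*e13 - 148/15*e23
Answer: 961/30*e1 + 466/15*e2 + 98/15*e3


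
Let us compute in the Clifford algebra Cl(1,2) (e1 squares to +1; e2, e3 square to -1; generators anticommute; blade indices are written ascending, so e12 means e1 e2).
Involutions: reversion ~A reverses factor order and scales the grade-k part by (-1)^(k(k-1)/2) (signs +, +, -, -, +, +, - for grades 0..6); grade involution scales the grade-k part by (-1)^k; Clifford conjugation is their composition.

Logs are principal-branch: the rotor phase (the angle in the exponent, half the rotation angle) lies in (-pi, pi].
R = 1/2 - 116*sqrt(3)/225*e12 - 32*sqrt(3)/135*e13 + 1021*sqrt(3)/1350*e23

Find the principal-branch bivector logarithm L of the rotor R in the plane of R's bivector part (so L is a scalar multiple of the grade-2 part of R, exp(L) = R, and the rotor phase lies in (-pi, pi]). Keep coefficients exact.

The scalar part of R is 1/2, so the principal-branch rotor phase is pinned; divide the bivector part by its sine to get the unit plane — L is the phase times that plane.
Concretely: cos(phase) = 1/2 gives phase = ±pi/3, and since phase/sin(phase) is even the sign is immaterial: L = (phase/sin(phase)) * <R>_2 = (2*sqrt(3)*pi/9) * <R>_2.
Answer: -232*pi/675*e12 - 64*pi/405*e13 + 1021*pi/2025*e23


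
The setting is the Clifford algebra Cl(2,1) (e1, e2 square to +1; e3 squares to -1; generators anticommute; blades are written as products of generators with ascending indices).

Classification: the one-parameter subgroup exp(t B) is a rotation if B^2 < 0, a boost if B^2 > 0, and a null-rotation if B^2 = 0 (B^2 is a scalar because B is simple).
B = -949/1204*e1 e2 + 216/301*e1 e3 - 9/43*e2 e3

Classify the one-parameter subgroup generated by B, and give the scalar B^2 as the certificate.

B^2 term by term: the squares give (-949/1204)^2*(e1 e2)^2 + (216/301)^2*(e1 e3)^2 + (-9/43)^2*(e2 e3)^2 = 900601/1449616*(-1) + 46656/90601*(+1) + 81/1849*(+1) = -1/16 (each basis 2-blade squares to minus the product of its generators' squares); cross terms between blades sharing an index anticommute and cancel. So B^2 = -1/16.
Answer: rotation, certificate B^2 = -1/16. Certificate logic: -1/16 is a conjugation-invariant scalar, so its sign fixes rotation versus boost versus null-rotation outright.


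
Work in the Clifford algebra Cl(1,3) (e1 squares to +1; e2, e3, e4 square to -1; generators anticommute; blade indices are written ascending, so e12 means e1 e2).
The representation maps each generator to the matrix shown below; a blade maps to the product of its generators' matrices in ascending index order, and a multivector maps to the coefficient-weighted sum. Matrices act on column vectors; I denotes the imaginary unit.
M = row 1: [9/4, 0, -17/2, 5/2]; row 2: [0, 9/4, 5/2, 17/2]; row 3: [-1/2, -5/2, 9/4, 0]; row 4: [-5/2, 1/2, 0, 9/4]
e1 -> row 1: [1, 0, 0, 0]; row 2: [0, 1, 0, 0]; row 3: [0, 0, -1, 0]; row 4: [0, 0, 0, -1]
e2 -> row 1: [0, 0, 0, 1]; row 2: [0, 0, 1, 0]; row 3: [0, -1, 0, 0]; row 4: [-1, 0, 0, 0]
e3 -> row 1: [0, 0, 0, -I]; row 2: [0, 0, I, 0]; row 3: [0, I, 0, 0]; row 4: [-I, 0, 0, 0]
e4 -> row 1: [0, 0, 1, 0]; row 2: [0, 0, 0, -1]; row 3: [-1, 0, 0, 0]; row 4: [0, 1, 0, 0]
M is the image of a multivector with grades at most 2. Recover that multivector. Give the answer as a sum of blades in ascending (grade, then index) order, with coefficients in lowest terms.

Method: the blade images are trace-orthogonal — tr(rho(e_A) rho(e_B)^-1) = 4 if A = B and 0 otherwise — and rho(e_A)^-1 = (e_A)^2 * rho(e_A) with (e_A)^2 = +1 or -1, so the coefficient of e_A in the preimage is (e_A)^2 * tr(M rho(e_A))/4.
Nonzero projections over blades of grade <= 2: 1: (1)^2 = +1, tr(M 1) = 9, coefficient 9/4; e2: (e2)^2 = -1, tr(M rho(e2)) = -10, coefficient 5/2; e4: (e4)^2 = -1, tr(M rho(e4)) = 16, coefficient -4; e14: (e14)^2 = +1, tr(M rho(e14)) = -18, coefficient -9/2. Every other blade of grade <= 2 projects to 0.
Answer: 9/4 + 5/2*e2 - 4*e4 - 9/2*e14


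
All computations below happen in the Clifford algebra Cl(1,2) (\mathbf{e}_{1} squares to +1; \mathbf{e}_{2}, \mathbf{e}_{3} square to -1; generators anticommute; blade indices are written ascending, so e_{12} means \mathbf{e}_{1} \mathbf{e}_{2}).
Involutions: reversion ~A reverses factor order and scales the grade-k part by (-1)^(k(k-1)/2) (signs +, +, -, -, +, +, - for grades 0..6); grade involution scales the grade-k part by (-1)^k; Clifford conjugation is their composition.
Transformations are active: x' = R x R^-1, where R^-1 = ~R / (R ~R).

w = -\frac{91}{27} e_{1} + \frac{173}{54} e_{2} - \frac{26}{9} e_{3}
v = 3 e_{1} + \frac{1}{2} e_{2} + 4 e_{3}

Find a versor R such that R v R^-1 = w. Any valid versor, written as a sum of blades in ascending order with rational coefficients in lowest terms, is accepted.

Sketch: the shared square -\frac{29}{4} makes R = v + w = -\frac{10}{27} e_{1} + \frac{100}{27} e_{2} + \frac{10}{9} e_{3} the natural versor; its sandwich fixes that direction, negates (v - w)/2, and sends v to w.
Answer: -\frac{10}{27} e_{1} + \frac{100}{27} e_{2} + \frac{10}{9} e_{3}


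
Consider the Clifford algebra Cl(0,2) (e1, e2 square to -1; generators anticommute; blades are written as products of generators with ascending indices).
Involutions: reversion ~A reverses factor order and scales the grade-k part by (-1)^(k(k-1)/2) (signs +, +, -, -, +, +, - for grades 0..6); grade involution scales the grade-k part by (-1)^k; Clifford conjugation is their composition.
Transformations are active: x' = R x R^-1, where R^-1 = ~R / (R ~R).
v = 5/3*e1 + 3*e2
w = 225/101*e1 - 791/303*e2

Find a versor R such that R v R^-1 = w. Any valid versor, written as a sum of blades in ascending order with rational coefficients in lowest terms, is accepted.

Equal squares first: v^2 = w^2 = -106/9. Then v + w = 1180/303*e1 + 118/303*e2 is a versor taking v to w, provided it is invertible.
Answer: 1180/303*e1 + 118/303*e2


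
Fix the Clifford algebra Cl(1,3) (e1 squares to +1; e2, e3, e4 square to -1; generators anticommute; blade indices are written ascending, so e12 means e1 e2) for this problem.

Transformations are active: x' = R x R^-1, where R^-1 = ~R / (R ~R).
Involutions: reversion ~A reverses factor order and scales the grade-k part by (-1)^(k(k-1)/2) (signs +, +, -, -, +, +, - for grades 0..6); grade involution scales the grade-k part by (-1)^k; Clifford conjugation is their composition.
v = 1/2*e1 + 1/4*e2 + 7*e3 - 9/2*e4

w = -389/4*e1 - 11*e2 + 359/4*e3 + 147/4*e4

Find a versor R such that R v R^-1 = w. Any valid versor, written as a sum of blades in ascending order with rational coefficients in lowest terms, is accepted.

Sketch: the shared square -1105/16 makes R = v + w = -387/4*e1 - 43/4*e2 + 387/4*e3 + 129/4*e4 the natural versor; its sandwich fixes that direction, negates (v - w)/2, and sends v to w.
Answer: -387/4*e1 - 43/4*e2 + 387/4*e3 + 129/4*e4


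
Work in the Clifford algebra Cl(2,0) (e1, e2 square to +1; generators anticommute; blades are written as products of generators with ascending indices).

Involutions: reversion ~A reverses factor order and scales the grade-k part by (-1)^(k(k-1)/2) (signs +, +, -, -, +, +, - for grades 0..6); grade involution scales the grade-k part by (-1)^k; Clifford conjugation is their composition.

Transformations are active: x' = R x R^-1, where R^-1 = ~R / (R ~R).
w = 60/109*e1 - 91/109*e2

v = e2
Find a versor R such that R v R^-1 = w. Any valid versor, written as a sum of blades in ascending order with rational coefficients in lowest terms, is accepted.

Equal squares first: v^2 = w^2 = 1. Then v + w = 60/109*e1 + 18/109*e2 is a versor taking v to w, provided it is invertible.
Answer: 60/109*e1 + 18/109*e2


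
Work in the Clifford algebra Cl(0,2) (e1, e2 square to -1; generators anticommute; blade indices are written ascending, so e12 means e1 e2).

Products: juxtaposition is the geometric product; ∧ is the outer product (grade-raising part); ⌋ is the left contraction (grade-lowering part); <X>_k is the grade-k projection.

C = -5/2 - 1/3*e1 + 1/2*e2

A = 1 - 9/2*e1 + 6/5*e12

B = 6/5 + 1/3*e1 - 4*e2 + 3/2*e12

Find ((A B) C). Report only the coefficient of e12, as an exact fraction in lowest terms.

step 1: 9/10 - 4/15*e1 + 63/20*e2 + 1047/50*e12
step 2: -1409/360 - 3031/300*e1 - 2881/200*e2 - 1543/30*e12
Answer: -1543/30


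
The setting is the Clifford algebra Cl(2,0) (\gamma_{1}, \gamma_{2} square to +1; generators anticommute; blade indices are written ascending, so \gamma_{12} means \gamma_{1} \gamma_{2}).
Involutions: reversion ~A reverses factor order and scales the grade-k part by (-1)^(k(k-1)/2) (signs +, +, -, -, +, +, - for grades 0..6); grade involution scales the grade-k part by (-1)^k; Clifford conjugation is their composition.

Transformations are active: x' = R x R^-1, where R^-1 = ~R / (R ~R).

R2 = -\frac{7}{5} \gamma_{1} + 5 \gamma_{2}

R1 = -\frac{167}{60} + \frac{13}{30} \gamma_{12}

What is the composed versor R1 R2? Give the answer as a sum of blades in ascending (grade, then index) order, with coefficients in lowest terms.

Distribute over the terms of R1 (each basis-blade product reordered to ascending indices, repeated generators contracted through their squares):
(-\frac{167}{60}) R2 = \frac{1169}{300} \gamma_{1} - \frac{167}{12} \gamma_{2}
(\frac{13}{30} \gamma_{12}) R2 = \frac{13}{6} \gamma_{1} + \frac{91}{150} \gamma_{2}
Summing the partial products and collecting blades:
Answer: \frac{1819}{300} \gamma_{1} - \frac{1331}{100} \gamma_{2}


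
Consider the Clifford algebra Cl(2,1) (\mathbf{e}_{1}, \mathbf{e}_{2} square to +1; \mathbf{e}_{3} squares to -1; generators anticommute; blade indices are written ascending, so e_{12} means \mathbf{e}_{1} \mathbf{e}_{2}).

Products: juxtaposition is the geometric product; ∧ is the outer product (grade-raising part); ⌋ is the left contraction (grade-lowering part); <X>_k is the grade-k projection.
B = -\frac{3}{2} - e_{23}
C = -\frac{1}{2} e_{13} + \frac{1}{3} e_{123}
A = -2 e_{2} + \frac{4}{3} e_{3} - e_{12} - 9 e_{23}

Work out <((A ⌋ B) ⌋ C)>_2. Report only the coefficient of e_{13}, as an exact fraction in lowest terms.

step 1: 9 - \frac{4}{3} e_{2} + 2 e_{3}
step 2: -e_{1} - \frac{2}{3} e_{12} - \frac{73}{18} e_{13} + 3 e_{123}
step 3: -\frac{2}{3} e_{12} - \frac{73}{18} e_{13}
Answer: -\frac{73}{18}


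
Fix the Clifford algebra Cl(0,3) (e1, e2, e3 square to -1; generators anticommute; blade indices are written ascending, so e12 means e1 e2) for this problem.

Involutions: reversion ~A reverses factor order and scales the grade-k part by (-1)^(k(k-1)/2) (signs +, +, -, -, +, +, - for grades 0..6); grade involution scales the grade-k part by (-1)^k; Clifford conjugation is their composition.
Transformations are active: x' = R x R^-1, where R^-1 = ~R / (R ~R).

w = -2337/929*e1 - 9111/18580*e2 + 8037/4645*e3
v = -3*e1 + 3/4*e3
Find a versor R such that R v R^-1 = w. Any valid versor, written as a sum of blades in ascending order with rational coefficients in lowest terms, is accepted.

Reasoning: v^2 = w^2 = -153/16 since conjugation preserves the quadratic form; R = v + w = -5124/929*e1 - 9111/18580*e2 + 46083/18580*e3 is then valid when invertible, keeping its own part and reversing (v - w)/2.
Answer: -5124/929*e1 - 9111/18580*e2 + 46083/18580*e3


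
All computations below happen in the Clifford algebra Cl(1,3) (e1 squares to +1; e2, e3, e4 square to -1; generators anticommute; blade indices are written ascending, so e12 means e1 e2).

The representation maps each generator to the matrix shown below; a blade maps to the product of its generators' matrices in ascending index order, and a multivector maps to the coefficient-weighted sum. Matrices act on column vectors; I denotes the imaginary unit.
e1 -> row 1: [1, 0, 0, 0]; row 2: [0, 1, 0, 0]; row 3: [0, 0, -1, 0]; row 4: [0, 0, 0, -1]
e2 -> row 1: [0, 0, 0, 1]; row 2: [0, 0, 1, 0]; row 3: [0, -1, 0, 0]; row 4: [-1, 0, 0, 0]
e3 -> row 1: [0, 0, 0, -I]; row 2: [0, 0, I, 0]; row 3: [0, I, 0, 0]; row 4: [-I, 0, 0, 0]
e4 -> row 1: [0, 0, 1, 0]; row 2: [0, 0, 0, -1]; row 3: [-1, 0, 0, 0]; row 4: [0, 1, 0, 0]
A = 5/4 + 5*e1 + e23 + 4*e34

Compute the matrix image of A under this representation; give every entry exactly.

Bivector images (products of the table entries): rho(e23) = rho(e2)rho(e3) = row 1: [-I, 0, 0, 0]; row 2: [0, I, 0, 0]; row 3: [0, 0, -I, 0]; row 4: [0, 0, 0, I]; rho(e34) = rho(e3)rho(e4) = row 1: [0, -I, 0, 0]; row 2: [-I, 0, 0, 0]; row 3: [0, 0, 0, -I]; row 4: [0, 0, -I, 0].
M = (5/4)*1 + (5)*rho(e1) + (1)*rho(e23) + (4)*rho(e34), summed entrywise (1 is the identity matrix):
Answer: row 1: [25/4 - I, -4*I, 0, 0]; row 2: [-4*I, 25/4 + I, 0, 0]; row 3: [0, 0, -15/4 - I, -4*I]; row 4: [0, 0, -4*I, -15/4 + I]


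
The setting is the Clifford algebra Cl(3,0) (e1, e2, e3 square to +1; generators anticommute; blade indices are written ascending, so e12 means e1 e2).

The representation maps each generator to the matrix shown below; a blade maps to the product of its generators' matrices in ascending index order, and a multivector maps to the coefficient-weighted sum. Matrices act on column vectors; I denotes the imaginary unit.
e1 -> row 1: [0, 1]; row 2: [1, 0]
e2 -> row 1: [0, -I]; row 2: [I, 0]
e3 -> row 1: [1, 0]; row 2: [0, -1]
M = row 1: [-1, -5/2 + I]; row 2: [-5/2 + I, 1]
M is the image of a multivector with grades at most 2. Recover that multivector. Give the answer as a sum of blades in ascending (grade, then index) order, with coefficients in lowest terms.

Method: 1, rho(e1), rho(e2), rho(e3) form a trace-orthogonal basis of the 2x2 complex matrices (tr(X Y) = 2 if X = Y, else 0), so M = m0*1 + m1*rho(e1) + m2*rho(e2) + m3*rho(e3) with m0 = tr(M)/2 = 0, m1 = tr(M rho(e1))/2 = -5/2 + I, m2 = tr(M rho(e2))/2 = 0, m3 = tr(M rho(e3))/2 = -1.
Multiplying table entries, the bivector images are rho(e12) = I*rho(e3), rho(e13) = -I*rho(e2), rho(e23) = I*rho(e1); with real blade coefficients the real parts of m0..m3 are the coefficients of 1, e1, e2, e3 and the imaginary parts give the bivectors (e23: Im m1, e13: -Im m2, e12: Im m3).
Answer: -5/2*e1 - e3 + e23


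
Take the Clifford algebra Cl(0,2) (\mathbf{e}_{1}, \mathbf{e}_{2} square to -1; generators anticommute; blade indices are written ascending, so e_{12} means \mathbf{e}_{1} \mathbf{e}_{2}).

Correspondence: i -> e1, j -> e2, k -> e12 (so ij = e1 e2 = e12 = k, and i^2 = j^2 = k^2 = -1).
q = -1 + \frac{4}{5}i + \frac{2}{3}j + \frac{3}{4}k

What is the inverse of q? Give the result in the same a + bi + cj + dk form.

In blades: q = -1 + \frac{4}{5} e_{1} + \frac{2}{3} e_{2} + \frac{3}{4} e_{12}.
With qbar = -1 - \frac{4}{5} e_{1} - \frac{2}{3} e_{2} - \frac{3}{4} e_{12} (scalar fixed, mapped units negated), q qbar = \frac{9529}{3600} (the sum of squared coefficients), so q^-1 = qbar / (\frac{9529}{3600}) = -\frac{3600}{9529} - \frac{2880}{9529} e_{1} - \frac{2400}{9529} e_{2} - \frac{2700}{9529} e_{12}; translating back:
Answer: -\frac{3600}{9529} - \frac{2880}{9529}i - \frac{2400}{9529}j - \frac{2700}{9529}k


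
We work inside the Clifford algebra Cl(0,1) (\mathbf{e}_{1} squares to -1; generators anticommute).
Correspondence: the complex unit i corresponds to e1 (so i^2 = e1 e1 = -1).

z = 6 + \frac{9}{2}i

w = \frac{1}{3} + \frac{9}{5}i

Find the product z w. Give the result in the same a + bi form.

In blades: z = 6 + \frac{9}{2} e_{1}, w = \frac{1}{3} + \frac{9}{5} e_{1}.
Distribute z over w term by term (generator squares from the signature, products reordered to ascending indices): (6)*w = 2 + \frac{54}{5} e_{1}; (\frac{9}{2} e_{1})*w = -\frac{81}{10} + \frac{3}{2} e_{1}.
Sum: -\frac{61}{10} + \frac{123}{10} e_{1}; translating back through the correspondence:
Answer: -\frac{61}{10} + \frac{123}{10}i


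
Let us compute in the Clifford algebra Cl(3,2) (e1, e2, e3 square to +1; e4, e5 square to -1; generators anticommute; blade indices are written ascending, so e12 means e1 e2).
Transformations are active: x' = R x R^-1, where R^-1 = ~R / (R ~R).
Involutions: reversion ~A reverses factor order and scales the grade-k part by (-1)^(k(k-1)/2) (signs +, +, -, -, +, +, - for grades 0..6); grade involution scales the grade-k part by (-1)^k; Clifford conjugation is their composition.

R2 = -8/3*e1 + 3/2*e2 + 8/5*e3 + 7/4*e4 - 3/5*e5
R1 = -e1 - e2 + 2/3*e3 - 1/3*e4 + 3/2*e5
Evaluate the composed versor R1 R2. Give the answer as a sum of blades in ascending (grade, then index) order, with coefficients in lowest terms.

Distribute over the terms of R1 (each basis-blade product reordered to ascending indices, repeated generators contracted through their squares):
(-e1) R2 = 8/3 - 3/2*e12 - 8/5*e13 - 7/4*e14 + 3/5*e15
(-e2) R2 = -3/2 - 8/3*e12 - 8/5*e23 - 7/4*e24 + 3/5*e25
(2/3*e3) R2 = 16/15 + 16/9*e13 - e23 + 7/6*e34 - 2/5*e35
(-1/3*e4) R2 = 7/12 - 8/9*e14 + 1/2*e24 + 8/15*e34 + 1/5*e45
(3/2*e5) R2 = 9/10 + 4*e15 - 9/4*e25 - 12/5*e35 - 21/8*e45
Summing the partial products and collecting blades:
Answer: 223/60 - 25/6*e12 + 8/45*e13 - 95/36*e14 + 23/5*e15 - 13/5*e23 - 5/4*e24 - 33/20*e25 + 17/10*e34 - 14/5*e35 - 97/40*e45


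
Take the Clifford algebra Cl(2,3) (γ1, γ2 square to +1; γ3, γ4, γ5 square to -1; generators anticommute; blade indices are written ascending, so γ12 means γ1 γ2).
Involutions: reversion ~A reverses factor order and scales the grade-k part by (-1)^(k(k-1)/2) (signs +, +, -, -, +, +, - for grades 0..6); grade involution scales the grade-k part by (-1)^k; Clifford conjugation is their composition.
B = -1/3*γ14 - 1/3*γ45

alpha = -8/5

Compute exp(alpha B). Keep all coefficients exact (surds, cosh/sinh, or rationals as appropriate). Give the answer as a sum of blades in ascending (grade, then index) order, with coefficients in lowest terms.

B^2 term by term: the squares give (-1/3)^2*(γ14)^2 + (-1/3)^2*(γ45)^2 = 1/9*(+1) + 1/9*(-1) = 0 (each basis 2-blade squares to minus the product of its generators' squares); cross terms between blades sharing an index anticommute and cancel. So B^2 = 0.
B^2 = 0, and the exponential is exactly linear here: exp(alpha B) = 1 + alpha B (parabolic case).
Answer: 1 + 8/15*γ14 + 8/15*γ45


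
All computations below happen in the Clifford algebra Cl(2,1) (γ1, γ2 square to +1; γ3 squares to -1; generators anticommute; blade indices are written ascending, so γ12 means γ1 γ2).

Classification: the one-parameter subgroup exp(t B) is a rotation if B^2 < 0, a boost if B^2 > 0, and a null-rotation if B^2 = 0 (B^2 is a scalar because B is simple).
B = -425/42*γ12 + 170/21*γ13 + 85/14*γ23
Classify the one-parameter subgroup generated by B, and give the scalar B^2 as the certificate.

B^2 term by term: the squares give (-425/42)^2*(γ12)^2 + (170/21)^2*(γ13)^2 + (85/14)^2*(γ23)^2 = 180625/1764*(-1) + 28900/441*(+1) + 7225/196*(+1) = 0 (each basis 2-blade squares to minus the product of its generators' squares); cross terms between blades sharing an index anticommute and cancel. So B^2 = 0.
Answer: null-rotation, certificate B^2 = 0. The invariant at work: B^2 = 0 is unchanged by conjugation, hence its sign classifies the subgroup whatever basis B is written in.


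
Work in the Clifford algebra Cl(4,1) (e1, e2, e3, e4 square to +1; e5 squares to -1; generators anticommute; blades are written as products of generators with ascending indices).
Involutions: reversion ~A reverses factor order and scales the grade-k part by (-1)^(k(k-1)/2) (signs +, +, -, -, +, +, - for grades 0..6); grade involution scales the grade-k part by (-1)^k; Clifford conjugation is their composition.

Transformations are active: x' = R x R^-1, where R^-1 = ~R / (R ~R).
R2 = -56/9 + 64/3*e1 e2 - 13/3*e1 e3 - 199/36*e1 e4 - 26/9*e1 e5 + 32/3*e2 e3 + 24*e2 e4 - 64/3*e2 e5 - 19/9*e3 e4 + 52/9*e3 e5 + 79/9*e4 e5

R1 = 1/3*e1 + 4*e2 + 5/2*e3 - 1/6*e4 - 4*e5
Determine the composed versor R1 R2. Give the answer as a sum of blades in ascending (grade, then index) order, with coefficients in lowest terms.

Distribute over the terms of R1 (each basis-blade product reordered to ascending indices, repeated generators contracted through their squares):
(1/3*e1) R2 = -56/27*e1 + 64/9*e2 - 13/9*e3 - 199/108*e4 - 26/27*e5 + 32/9*e1 e2 e3 + 8*e1 e2 e4 - 64/9*e1 e2 e5 - 19/27*e1 e3 e4 + 52/27*e1 e3 e5 + 79/27*e1 e4 e5
(4*e2) R2 = -256/3*e1 - 224/9*e2 + 128/3*e3 + 96*e4 - 256/3*e5 + 52/3*e1 e2 e3 + 199/9*e1 e2 e4 + 104/9*e1 e2 e5 - 76/9*e2 e3 e4 + 208/9*e2 e3 e5 + 316/9*e2 e4 e5
(5/2*e3) R2 = 65/6*e1 - 80/3*e2 - 140/9*e3 - 95/18*e4 + 130/9*e5 + 160/3*e1 e2 e3 + 995/72*e1 e3 e4 + 65/9*e1 e3 e5 - 60*e2 e3 e4 + 160/3*e2 e3 e5 + 395/18*e3 e4 e5
(-1/6*e4) R2 = -199/216*e1 + 4*e2 - 19/54*e3 + 28/27*e4 - 79/54*e5 - 32/9*e1 e2 e4 + 13/18*e1 e3 e4 - 13/27*e1 e4 e5 - 16/9*e2 e3 e4 - 32/9*e2 e4 e5 + 26/27*e3 e4 e5
(-4*e5) R2 = 104/9*e1 + 256/3*e2 - 208/9*e3 - 316/9*e4 + 224/9*e5 - 256/3*e1 e2 e5 + 52/3*e1 e3 e5 + 199/9*e1 e4 e5 - 128/3*e2 e3 e5 - 96*e2 e4 e5 + 76/9*e3 e4 e5
Summing the partial products and collecting blades:
Answer: -14243/216*e1 + 404/9*e2 + 119/54*e3 + 1973/36*e4 - 2615/54*e5 + 668/9*e1 e2 e3 + 239/9*e1 e2 e4 - 728/9*e1 e2 e5 + 2989/216*e1 e3 e4 + 715/27*e1 e3 e5 + 221/9*e1 e4 e5 - 632/9*e2 e3 e4 + 304/9*e2 e3 e5 - 580/9*e2 e4 e5 + 1693/54*e3 e4 e5


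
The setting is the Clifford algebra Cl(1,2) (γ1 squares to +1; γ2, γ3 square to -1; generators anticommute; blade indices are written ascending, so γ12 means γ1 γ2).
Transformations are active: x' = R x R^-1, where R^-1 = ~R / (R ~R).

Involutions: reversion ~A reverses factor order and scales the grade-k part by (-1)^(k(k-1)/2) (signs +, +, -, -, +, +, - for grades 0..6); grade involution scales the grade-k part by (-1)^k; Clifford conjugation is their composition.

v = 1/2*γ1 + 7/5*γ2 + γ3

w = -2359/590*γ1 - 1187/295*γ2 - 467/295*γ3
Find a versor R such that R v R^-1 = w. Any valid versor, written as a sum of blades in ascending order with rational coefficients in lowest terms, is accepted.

Take R = v + w = -1032/295*γ1 - 774/295*γ2 - 172/295*γ3. Because q(v) = q(w) = -271/100, conjugation by R sends v exactly to w.
Answer: -1032/295*γ1 - 774/295*γ2 - 172/295*γ3


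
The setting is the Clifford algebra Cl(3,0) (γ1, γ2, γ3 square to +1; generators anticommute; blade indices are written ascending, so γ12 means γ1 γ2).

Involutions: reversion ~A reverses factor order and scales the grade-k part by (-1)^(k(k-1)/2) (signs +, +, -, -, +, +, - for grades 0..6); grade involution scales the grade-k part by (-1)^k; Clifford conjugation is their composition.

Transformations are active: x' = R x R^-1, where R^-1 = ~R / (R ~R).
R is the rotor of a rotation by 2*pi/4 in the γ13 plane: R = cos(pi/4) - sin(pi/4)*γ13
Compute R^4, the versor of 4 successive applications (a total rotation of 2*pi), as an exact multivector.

Rotor phase runs at HALF the rotation angle; powers of one rotor simply add phase, so after 4 steps in γ13 the phase is 4*pi/4 = pi and R^4 = cos(pi) - sin(pi)*γ13.
cos(pi) = -1 and sin(pi) = 0, so R^4 = -1. The total rotation 2*pi is 1 full turn, so every vector returns to itself, yet the rotor is -1, on the OTHER sheet of the double cover (an odd number of 2*pi turns).
Answer: -1


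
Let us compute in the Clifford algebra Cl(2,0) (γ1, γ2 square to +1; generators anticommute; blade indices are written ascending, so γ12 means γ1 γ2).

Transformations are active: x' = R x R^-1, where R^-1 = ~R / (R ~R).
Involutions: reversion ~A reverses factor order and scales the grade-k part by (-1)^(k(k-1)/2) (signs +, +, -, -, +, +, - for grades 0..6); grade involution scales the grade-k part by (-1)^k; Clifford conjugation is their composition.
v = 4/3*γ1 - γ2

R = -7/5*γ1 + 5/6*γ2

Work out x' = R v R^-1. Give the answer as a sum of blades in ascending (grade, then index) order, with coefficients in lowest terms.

~R = -7/5*γ1 + 5/6*γ2, and R ~R = 2389/900, so R^-1 = ~R / (2389/900).
R v = -27/10 + 13/45*γ12
Answer: 10856/7167*γ1 - 1661/2389*γ2


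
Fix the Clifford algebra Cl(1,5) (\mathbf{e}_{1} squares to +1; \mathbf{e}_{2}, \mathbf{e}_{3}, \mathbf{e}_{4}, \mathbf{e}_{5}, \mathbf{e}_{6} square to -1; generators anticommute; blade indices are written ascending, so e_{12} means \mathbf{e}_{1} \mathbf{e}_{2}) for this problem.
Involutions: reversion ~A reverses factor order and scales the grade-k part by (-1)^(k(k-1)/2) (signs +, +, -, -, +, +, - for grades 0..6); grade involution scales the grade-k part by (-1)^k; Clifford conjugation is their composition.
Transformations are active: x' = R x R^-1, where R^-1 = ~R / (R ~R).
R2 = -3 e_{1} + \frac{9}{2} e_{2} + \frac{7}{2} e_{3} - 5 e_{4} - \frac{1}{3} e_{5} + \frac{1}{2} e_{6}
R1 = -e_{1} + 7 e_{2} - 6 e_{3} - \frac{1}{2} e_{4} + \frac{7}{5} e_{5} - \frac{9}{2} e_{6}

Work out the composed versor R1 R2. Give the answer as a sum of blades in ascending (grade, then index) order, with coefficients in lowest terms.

Distribute over the terms of R1 (each basis-blade product reordered to ascending indices, repeated generators contracted through their squares):
(-e_{1}) R2 = 3 - \frac{9}{2} e_{12} - \frac{7}{2} e_{13} + 5 e_{14} + \frac{1}{3} e_{15} - \frac{1}{2} e_{16}
(7 e_{2}) R2 = -\frac{63}{2} + 21 e_{12} + \frac{49}{2} e_{23} - 35 e_{24} - \frac{7}{3} e_{25} + \frac{7}{2} e_{26}
(-6 e_{3}) R2 = 21 - 18 e_{13} + 27 e_{23} + 30 e_{34} + 2 e_{35} - 3 e_{36}
(-\frac{1}{2} e_{4}) R2 = -\frac{5}{2} - \frac{3}{2} e_{14} + \frac{9}{4} e_{24} + \frac{7}{4} e_{34} + \frac{1}{6} e_{45} - \frac{1}{4} e_{46}
(\frac{7}{5} e_{5}) R2 = \frac{7}{15} + \frac{21}{5} e_{15} - \frac{63}{10} e_{25} - \frac{49}{10} e_{35} + 7 e_{45} + \frac{7}{10} e_{56}
(-\frac{9}{2} e_{6}) R2 = \frac{9}{4} - \frac{27}{2} e_{16} + \frac{81}{4} e_{26} + \frac{63}{4} e_{36} - \frac{45}{2} e_{46} - \frac{3}{2} e_{56}
Summing the partial products and collecting blades:
Answer: -\frac{437}{60} + \frac{33}{2} e_{12} - \frac{43}{2} e_{13} + \frac{7}{2} e_{14} + \frac{68}{15} e_{15} - 14 e_{16} + \frac{103}{2} e_{23} - \frac{131}{4} e_{24} - \frac{259}{30} e_{25} + \frac{95}{4} e_{26} + \frac{127}{4} e_{34} - \frac{29}{10} e_{35} + \frac{51}{4} e_{36} + \frac{43}{6} e_{45} - \frac{91}{4} e_{46} - \frac{4}{5} e_{56}
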